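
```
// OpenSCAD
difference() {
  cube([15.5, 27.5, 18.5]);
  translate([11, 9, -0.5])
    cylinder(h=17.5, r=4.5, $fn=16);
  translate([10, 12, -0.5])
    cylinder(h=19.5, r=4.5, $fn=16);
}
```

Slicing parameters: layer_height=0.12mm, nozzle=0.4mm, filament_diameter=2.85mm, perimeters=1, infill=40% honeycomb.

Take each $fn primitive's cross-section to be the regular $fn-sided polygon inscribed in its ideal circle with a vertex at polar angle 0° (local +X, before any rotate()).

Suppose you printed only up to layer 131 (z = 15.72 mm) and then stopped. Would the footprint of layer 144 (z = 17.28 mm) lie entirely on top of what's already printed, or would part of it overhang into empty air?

part overhangs

Compare the two slices. At z = 15.72: the cube (footprint 15.5×27.5) is included at this height (area 426.25 mm²); the r=4.5 cylinder at (11, 9) contributes a regular 16-gon of circumradius 4.5 (area = (16/2)·4.500²·sin(360°/16) = 61.99 mm²); the r=4.5 cylinder at (10, 12) gives a regular 16-gon of circumradius 4.5 (constant along its height) (area = (16/2)·4.500²·sin(360°/16) = 61.99 mm²); Taking the first minus the rest: starting from the 15.5×27.5 cube (426.25 mm²), the r=4.5 cylinder at (11, 9) lies inside it touching the edge (removes its full 61.99 mm²); the r=4.5 cylinder at (10, 12) partially overlaps it — only the 27.49 mm² overlap (of its 61.99 mm²) is removed, clipping the outline — area = 336.77 mm². At z = 17.28: the cube is present — its section is the full 15.5×27.5 rectangle (area 426.25 mm²); the cylinder at (11, 9) does not reach this height (z outside [-0.5, 17]); the cylinder at (10, 12): section is a regular 16-gon, circumradius r=4.5 (area = (16/2)·4.500²·sin(360°/16) = 61.99 mm²); Subtracting the remaining from the first: starting from the 15.5×27.5 cube (426.25 mm²), the r=4.5 cylinder at (10, 12) lies wholly inside it (removes its full 61.99 mm² and its 28.09 mm outline becomes a hole wall) — area = 364.26 mm². Checking containment: at z = 17.28 the cross-section extends beyond the z = 15.72 cross-section by about 27.49 mm².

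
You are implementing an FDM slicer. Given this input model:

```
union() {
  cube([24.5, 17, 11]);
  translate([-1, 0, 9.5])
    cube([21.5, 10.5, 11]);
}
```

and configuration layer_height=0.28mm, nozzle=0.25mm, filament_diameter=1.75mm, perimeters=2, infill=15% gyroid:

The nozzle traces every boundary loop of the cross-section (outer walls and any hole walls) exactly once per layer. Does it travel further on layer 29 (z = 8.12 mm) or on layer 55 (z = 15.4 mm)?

layer 29 (z = 8.12 mm)

Layer 29 (z = 8.12): the cube is present — its section is the full 24.5×17 rectangle (perimeter 83.00 mm); the cube at (-1, 0) is absent (z outside [9.5, 20.5]); Taking the union: only the 24.5×17 cube is present, so the union is just that shape — boundary = 83.00 mm. So its perimeter = 83.00 mm. Layer 55 (z = 15.4): the cube is absent (z outside [0, 11]); the cube at (-1, 0) is present — its section is the full 21.5×10.5 rectangle (perimeter 64.00 mm); Taking the union: only the 21.5×10.5 cube at (-1, 0) is present, so the union is just that shape — boundary = 64.00 mm. So its perimeter = 64.00 mm. Layer 29 is larger (83.00 vs 64.00 mm).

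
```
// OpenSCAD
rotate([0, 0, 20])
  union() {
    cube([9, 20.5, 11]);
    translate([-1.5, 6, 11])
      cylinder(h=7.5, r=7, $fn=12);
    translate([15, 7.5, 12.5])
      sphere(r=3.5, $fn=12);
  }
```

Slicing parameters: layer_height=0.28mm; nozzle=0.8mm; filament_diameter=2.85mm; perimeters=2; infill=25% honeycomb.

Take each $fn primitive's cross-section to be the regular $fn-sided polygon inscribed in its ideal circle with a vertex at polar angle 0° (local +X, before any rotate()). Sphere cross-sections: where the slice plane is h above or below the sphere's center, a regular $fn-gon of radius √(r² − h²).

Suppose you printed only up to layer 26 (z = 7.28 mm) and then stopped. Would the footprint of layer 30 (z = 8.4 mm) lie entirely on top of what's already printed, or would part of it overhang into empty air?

Compare the two slices. At z = 7.28: the 9×20.5 cube contributes its full rectangle (area 184.50 mm²); the cylinder at (-1.5, 6) does not reach this height (z outside [11, 18.5]); the sphere at (15, 7.5) is absent (|z−center|=5.220 > r=3.5); Taking the union: only the 9×20.5 cube is present, so the union is just that shape — area = 184.50 mm²; (rotated 20° about Z; rotation is an isometry so areas/perimeters/island counts are preserved). At z = 8.4: the 9×20.5 cube contributes its full rectangle (area 184.50 mm²); the cylinder at (-1.5, 6) is not intersected at this z (z outside [11, 18.5]); the sphere at (15, 7.5) does not reach this height (|z−center|=4.100 > r=3.5); Taking the union: only the 9×20.5 cube is present, so the union is just that shape — area = 184.50 mm²; (whole slice rotated 20° about Z — lengths, areas and connectivity unchanged). Checking containment: the cross-section at z = 8.4 is a subset of the cross-section at z = 7.28.

entirely on top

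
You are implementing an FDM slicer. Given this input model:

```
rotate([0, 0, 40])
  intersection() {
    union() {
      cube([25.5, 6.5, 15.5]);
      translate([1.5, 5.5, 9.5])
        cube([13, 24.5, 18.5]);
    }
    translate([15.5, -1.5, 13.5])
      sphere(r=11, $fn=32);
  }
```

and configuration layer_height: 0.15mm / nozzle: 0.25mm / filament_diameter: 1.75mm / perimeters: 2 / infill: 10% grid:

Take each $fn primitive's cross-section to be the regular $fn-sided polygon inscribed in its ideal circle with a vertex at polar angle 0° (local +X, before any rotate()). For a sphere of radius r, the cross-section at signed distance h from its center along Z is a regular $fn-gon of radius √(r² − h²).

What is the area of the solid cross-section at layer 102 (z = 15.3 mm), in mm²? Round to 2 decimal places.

At z = 15.3 mm: the cube is present — its section is the full 25.5×6.5 rectangle (area 165.75 mm²); the cube at (1.5, 5.5) (footprint 13×24.5) is included at this height (area 318.50 mm²); Merging all regions: the regions partially overlap — summed areas 484.25 mm² minus the doubly-counted overlap 13.00 mm² gives 471.25 mm² — area = 471.25 mm²; the r=11 sphere at (15.5, -1.5) slices to a regular 32-gon of circumradius 10.852 (√(r²−h²) with h=1.8 from center) (area = (32/2)·10.852²·sin(360°/32) = 367.58 mm²); Keeping only the common overlap: the r=11 sphere at (15.5, -1.5) partially overlaps that combined region; clipping to the common part keeps 133.49 mm² — area = 133.49 mm²; (whole slice rotated 40° about Z — lengths, areas and connectivity unchanged). Overall, the cross-section is a single solid region. Net area = 133.49 mm².

133.49 mm²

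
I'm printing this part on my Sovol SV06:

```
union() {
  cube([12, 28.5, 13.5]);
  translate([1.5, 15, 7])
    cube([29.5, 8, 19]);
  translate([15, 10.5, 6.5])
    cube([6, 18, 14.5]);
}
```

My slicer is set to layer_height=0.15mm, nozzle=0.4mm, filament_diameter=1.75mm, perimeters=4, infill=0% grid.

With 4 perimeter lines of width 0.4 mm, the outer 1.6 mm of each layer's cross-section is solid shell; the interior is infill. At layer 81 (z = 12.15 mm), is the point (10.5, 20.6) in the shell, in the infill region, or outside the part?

At z = 12.15 mm: the cube is present — its section is the full 12×28.5 rectangle; the cube at (1.5, 15) (footprint 29.5×8) is included at this height; the cube at (15, 10.5) (footprint 6×18) is included at this height; Taking the union: the regions partially overlap (shared area 132.00 mm²), so overlapping operands fuse into one piece — 1 connected region. Overall, the cross-section is a single solid region. The nearest boundary edge runs (12.00, 28.50)→(12.00, 23.00); distance from the point to it = 2.83 mm. The point is inside the cross-section and 2.83 mm from the nearest boundary — more than the 1.6 mm shell width (4 × 0.4), so it's in the infill interior.

infill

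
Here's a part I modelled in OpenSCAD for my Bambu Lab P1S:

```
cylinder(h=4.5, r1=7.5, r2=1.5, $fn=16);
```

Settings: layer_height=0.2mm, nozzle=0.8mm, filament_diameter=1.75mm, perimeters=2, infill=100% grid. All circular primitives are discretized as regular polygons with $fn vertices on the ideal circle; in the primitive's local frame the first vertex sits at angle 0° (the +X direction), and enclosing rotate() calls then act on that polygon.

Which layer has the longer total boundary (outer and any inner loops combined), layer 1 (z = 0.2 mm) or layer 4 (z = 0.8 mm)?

layer 1 (z = 0.2 mm)

Layer 1 (z = 0.2): the cone contributes a regular 16-gon of circumradius 7.233 (interpolated between r1=7.5 and r2=1.5 at t=0.044) (perimeter = 2·16·7.233·sin(180°/16) = 45.16 mm). So its perimeter = 45.16 mm. Layer 4 (z = 0.8): the cone: at t=0.178 of its height the radius interpolates to r₁+(r₂−r₁)t = 6.433, giving a regular 16-gon of that circumradius (perimeter = 2·16·6.433·sin(180°/16) = 40.16 mm). So its perimeter = 40.16 mm. Layer 1 is larger (45.16 vs 40.16 mm).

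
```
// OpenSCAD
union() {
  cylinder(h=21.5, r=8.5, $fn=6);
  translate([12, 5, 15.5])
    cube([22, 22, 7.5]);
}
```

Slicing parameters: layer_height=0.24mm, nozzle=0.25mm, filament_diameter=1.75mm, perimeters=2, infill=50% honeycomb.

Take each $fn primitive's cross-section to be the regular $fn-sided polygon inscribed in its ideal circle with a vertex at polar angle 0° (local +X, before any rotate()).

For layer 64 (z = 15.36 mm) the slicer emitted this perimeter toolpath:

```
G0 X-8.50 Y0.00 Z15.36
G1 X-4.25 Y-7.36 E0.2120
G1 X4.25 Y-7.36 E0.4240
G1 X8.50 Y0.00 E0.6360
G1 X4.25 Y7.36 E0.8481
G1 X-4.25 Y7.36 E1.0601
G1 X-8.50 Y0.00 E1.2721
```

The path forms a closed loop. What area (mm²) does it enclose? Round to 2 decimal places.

187.68 mm²

Apply the shoelace formula to the sequence of (X, Y) vertices; enclosed area = 187.68 mm².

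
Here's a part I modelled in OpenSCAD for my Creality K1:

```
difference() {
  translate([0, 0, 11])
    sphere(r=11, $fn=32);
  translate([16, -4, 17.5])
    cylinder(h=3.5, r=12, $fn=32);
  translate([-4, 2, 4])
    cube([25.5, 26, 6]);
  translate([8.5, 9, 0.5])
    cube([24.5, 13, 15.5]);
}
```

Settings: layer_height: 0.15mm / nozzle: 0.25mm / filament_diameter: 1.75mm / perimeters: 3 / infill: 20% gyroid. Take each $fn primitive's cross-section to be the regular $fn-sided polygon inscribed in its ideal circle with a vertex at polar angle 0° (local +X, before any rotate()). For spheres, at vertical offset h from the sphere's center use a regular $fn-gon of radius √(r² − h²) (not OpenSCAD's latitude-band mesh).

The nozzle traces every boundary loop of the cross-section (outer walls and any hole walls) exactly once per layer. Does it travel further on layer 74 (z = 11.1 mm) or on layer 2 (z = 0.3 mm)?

Layer 74 (z = 11.1): the r=11 sphere slices to a regular 32-gon of circumradius 11.000 (√(r²−h²) with h=0.1 from center) (perimeter = 2·32·11.000·sin(180°/32) = 69.00 mm); the cylinder at (16, -4) is absent (z outside [17.5, 21]); the cube at (-4, 2) does not reach this height (z outside [4, 10]); the cube at (8.5, 9) (footprint 24.5×13) is included at this height (perimeter 75.00 mm); After the difference (first − rest): starting from the r=11 sphere, the 24.5×13 cube at (8.5, 9) misses the remaining region (no effect) — boundary = 69.00 mm. So its perimeter = 69.00 mm. Layer 2 (z = 0.3): the sphere: section is a regular 32-gon, circumradius = √(r²−h²) = √(11²−10.7²) = 2.551 (perimeter = 2·32·2.551·sin(180°/32) = 16.01 mm); the cylinder at (16, -4) is absent (z outside [17.5, 21]); the cube at (-4, 2) is not intersected at this z (z outside [4, 10]); the cube at (8.5, 9) is not intersected at this z (z outside [0.5, 16]); Taking the first minus the rest: none of the subtracted shapes is present at this height, so the r=11 sphere is unchanged — boundary = 16.01 mm. So its perimeter = 16.01 mm. Layer 74 is larger (69.00 vs 16.01 mm).

layer 74 (z = 11.1 mm)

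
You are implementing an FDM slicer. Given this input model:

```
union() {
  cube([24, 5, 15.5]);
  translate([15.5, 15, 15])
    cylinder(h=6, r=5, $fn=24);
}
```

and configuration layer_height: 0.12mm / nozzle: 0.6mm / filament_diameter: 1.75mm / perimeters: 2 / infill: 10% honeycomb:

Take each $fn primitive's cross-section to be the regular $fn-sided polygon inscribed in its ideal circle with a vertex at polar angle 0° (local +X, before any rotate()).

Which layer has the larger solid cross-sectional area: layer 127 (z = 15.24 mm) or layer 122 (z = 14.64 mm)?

layer 127 (z = 15.24 mm)

Layer 127 (z = 15.24): the cube (footprint 24×5) is included at this height (area 120.00 mm²); the cylinder at (15.5, 15): section is a regular 24-gon, circumradius r=5 (area = (24/2)·5.000²·sin(360°/24) = 77.65 mm²); Combining (union): the 2 present regions are separate (no shared area or edge), so areas and boundary lengths simply add and each stays a separate island — area = 197.65 mm². So its area = 197.65 mm². Layer 122 (z = 14.64): the cube (footprint 24×5) is included at this height (area 120.00 mm²); the cylinder at (15.5, 15) is not intersected at this z (z outside [15, 21]); Merging all regions: only the 24×5 cube is present, so the union is just that shape — area = 120.00 mm². So its area = 120.00 mm². Layer 127 is larger (197.65 vs 120.00 mm²).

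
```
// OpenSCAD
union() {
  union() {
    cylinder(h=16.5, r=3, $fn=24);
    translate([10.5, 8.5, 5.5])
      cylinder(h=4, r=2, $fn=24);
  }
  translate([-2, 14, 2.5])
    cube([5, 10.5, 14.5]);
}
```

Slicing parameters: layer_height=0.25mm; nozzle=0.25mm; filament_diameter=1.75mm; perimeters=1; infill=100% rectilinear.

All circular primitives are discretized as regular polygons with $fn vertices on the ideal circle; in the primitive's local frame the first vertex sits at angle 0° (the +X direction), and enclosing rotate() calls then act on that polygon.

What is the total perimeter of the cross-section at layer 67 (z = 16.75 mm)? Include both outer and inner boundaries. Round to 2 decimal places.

At z = 16.75 mm: the cylinder is absent (z outside [0, 16.5]); the cylinder at (10.5, 8.5) is not intersected at this z (z outside [5.5, 9.5]); Taking the union: nothing is present at this height; the cube at (-2, 14) (footprint 5×10.5) is included at this height (perimeter 31.00 mm); Taking the union: only the 5×10.5 cube at (-2, 14) is present, so the union is just that shape — boundary = 31.00 mm. Overall, the cross-section is a single solid region. Total boundary length (outer) = 31.00 mm.

31.00 mm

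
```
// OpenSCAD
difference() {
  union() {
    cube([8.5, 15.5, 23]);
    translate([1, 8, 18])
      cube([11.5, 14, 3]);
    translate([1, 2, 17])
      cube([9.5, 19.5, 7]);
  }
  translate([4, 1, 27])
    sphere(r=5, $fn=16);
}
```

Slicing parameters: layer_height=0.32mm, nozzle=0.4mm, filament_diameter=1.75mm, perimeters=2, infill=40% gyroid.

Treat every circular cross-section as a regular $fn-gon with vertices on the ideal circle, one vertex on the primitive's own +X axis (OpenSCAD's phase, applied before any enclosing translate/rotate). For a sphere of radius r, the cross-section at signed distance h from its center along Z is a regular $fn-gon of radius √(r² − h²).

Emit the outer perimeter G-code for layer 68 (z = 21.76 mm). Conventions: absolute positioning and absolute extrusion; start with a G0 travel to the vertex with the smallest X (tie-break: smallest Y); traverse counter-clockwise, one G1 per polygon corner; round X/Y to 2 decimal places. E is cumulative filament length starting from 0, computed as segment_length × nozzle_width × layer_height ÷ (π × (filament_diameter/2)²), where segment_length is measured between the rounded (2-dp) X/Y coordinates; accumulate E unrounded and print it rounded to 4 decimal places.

At z = 21.76 mm: the cube is present — its section is the full 8.5×15.5 rectangle; the cube at (1, 8) does not reach this height (z outside [18, 21]); the cube at (1, 2) (footprint 9.5×19.5) is included at this height; Combining (union): the regions partially overlap (shared area 101.25 mm²), so overlapping operands fuse into one piece — 1 connected region; the sphere at (4, 1) is absent (|z−center|=5.240 > r=5); After the difference (first − rest): none of the subtracted shapes is present at this height, so the result so far is unchanged — 1 connected region. The outline is a single polygon with 8 vertices. Extrusion per mm of travel: 0.4 × 0.32 / (π × 0.875²) = 0.053216. Accumulating E over each segment gives final E = 3.4058.

G0 X0.00 Y0.00 Z21.76
G1 X8.50 Y0.00 E0.4523
G1 X8.50 Y2.00 E0.5588
G1 X10.50 Y2.00 E0.6652
G1 X10.50 Y21.50 E1.7029
G1 X1.00 Y21.50 E2.2085
G1 X1.00 Y15.50 E2.5278
G1 X0.00 Y15.50 E2.5810
G1 X0.00 Y0.00 E3.4058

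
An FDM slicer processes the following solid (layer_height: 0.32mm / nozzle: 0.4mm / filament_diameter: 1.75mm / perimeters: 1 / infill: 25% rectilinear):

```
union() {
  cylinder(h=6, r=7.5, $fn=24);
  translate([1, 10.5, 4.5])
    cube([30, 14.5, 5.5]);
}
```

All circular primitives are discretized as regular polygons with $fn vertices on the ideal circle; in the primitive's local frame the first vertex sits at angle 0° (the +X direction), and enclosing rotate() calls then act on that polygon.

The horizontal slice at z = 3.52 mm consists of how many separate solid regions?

At z = 3.52 mm: the r=7.5 cylinder contributes a regular 24-gon of circumradius 7.5; the cube at (1, 10.5) is absent (z outside [4.5, 10]); Taking the union: only the r=7.5 cylinder is present, so the union is just that shape — 1 connected region. The result has 1 disconnected region.

1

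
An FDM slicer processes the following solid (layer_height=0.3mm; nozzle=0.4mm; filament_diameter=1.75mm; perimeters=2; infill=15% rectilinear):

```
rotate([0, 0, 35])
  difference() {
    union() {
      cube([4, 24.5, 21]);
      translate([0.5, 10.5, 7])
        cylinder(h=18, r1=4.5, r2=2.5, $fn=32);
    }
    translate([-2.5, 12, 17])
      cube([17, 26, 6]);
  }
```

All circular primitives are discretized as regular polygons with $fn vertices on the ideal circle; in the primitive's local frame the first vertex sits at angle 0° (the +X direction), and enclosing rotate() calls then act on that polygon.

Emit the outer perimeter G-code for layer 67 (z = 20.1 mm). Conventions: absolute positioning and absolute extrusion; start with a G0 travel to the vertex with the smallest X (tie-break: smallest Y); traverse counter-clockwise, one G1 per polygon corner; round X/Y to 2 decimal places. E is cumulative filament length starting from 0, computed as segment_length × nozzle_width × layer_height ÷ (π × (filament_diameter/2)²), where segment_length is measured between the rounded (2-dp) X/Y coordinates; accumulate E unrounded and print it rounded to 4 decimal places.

At z = 20.1 mm: the 4×24.5 cube contributes its full rectangle; the cone at (0.5, 10.5) (r1=4.5→r2=2.5) has section circumradius 3.044 here — a regular 32-gon; Merging all regions: the regions partially overlap (shared area 17.49 mm²), so overlapping operands fuse into one piece — 1 connected region; the cube at (-2.5, 12) is present — its section is the full 17×26 rectangle; Subtracting the remaining from the first: starting from that combined region, the 17×26 cube at (-2.5, 12) partially overlaps it — only the 52.11 mm² overlap (of its 442.00 mm²) is removed, clipping the outline — 1 connected region; (rotated 35° about Z; rotation is an isometry so areas/perimeters/island counts are preserved). The outline is a single polygon with 15 vertices. Extrusion per mm of travel: 0.4 × 0.3 / (π × 0.875²) = 0.049890. Accumulating E over each segment gives final E = 1.7707.

G0 X-8.63 Y8.61 Z20.10
G1 X-8.59 Y8.23 E0.0191
G1 X-8.40 Y7.66 E0.0490
G1 X-8.11 Y7.14 E0.0787
G1 X-7.72 Y6.69 E0.1085
G1 X-7.25 Y6.32 E0.1383
G1 X-6.72 Y6.05 E0.1680
G1 X-6.14 Y5.89 E0.1980
G1 X-5.55 Y5.84 E0.2275
G1 X-4.95 Y5.92 E0.2577
G1 X-4.39 Y6.10 E0.2871
G1 X-4.30 Y6.15 E0.2922
G1 X0.00 Y0.00 E0.6666
G1 X3.28 Y2.29 E0.8662
G1 X-3.61 Y12.12 E1.4651
G1 X-8.63 Y8.61 E1.7707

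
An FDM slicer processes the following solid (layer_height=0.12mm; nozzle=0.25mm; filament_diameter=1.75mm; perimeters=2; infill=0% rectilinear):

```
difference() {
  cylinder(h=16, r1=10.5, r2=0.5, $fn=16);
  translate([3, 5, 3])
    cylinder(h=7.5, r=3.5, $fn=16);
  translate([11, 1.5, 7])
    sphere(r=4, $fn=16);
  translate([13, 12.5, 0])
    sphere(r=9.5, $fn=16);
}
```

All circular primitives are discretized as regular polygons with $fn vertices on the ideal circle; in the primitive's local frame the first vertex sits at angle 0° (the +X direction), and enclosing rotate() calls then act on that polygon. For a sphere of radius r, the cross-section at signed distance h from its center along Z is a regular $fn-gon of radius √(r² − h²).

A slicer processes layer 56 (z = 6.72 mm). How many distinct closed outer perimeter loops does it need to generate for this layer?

1

At z = 6.72 mm: the cone (r1=10.5→r2=0.5) has section circumradius 6.300 here — a regular 16-gon; the cylinder at (3, 5): section is a regular 16-gon, circumradius r=3.5; the r=4 sphere at (11, 1.5) contributes a regular 16-gon of circumradius √(4²−0.28²) = 3.990; the r=9.5 sphere at (13, 12.5) contributes a regular 16-gon of circumradius √(9.5²−6.72²) = 6.715; Taking the first minus the rest: starting from the cone, the r=3.5 cylinder at (3, 5) partially overlaps it — only the 19.13 mm² overlap (of its 37.50 mm²) is removed, clipping the outline; the r=4 sphere at (11, 1.5) misses the remaining region (no effect); the r=9.5 sphere at (13, 12.5) misses the remaining region (no effect) — 1 connected region. The result has 1 disconnected region.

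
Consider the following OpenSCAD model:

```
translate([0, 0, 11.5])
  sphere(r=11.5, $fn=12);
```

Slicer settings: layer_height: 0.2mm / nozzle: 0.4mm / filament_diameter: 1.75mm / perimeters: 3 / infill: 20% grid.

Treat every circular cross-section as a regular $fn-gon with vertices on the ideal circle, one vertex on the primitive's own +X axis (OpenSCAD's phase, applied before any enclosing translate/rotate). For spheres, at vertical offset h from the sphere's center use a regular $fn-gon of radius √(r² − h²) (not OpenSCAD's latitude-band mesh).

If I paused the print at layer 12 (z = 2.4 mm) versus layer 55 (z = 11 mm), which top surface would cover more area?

layer 55 (z = 11 mm)

Layer 12 (z = 2.4): the sphere: section is a regular 12-gon, circumradius = √(r²−h²) = √(11.5²−9.1²) = 7.031 (area = (12/2)·7.031²·sin(360°/12) = 148.32 mm²). So its area = 148.32 mm². Layer 55 (z = 11): the sphere: section is a regular 12-gon, circumradius = √(r²−h²) = √(11.5²−0.5²) = 11.489 (area = (12/2)·11.489²·sin(360°/12) = 396.00 mm²). So its area = 396.00 mm². Layer 55 is larger (396.00 vs 148.32 mm²).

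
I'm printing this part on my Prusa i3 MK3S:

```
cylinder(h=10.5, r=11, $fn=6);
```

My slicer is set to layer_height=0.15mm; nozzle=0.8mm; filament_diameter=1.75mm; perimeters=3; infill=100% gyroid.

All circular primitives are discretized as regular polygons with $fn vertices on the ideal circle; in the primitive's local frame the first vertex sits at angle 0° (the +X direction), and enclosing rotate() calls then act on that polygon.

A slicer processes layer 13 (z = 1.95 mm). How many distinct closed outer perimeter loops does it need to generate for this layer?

1

At z = 1.95 mm: the cylinder: section is a regular 6-gon, circumradius r=11. The result has 1 disconnected region.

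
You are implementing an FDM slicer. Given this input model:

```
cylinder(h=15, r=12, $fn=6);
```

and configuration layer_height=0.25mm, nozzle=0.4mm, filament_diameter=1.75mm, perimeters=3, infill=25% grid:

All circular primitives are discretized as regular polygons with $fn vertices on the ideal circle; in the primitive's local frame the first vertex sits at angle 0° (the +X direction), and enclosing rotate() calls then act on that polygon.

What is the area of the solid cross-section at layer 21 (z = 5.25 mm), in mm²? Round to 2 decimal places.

At z = 5.25 mm: the r=12 cylinder gives a regular 6-gon of circumradius 12 (constant along its height) (area = (6/2)·12.000²·sin(360°/6) = 374.12 mm²). Overall, the cross-section is a single solid region. Net area = 374.12 mm².

374.12 mm²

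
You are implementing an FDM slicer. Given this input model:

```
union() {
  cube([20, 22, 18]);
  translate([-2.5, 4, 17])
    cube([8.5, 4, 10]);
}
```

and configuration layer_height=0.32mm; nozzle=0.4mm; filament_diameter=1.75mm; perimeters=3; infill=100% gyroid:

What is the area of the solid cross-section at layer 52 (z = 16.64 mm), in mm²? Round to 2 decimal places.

At z = 16.64 mm: the cube (footprint 20×22) is included at this height (area 440.00 mm²); the cube at (-2.5, 4) is not intersected at this z (z outside [17, 27]); Taking the union: only the 20×22 cube is present, so the union is just that shape — area = 440.00 mm². Overall, the cross-section is a single solid region. Net area = 440.00 mm².

440.00 mm²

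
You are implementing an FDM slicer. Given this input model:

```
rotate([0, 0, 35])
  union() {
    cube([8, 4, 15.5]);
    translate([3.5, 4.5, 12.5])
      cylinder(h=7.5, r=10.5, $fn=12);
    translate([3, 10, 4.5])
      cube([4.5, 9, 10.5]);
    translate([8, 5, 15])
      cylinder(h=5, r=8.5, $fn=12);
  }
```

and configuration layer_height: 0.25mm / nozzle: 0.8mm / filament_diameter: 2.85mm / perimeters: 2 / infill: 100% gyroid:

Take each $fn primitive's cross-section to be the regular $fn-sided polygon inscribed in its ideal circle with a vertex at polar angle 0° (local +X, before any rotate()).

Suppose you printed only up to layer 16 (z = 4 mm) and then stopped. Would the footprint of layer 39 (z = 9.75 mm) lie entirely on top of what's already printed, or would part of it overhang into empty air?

part overhangs

Compare the two slices. At z = 4: the cube (footprint 8×4) is included at this height (area 32.00 mm²); the cylinder at (3.5, 4.5) is absent (z outside [12.5, 20]); the cube at (3, 10) is absent (z outside [4.5, 15]); the cylinder at (8, 5) is not intersected at this z (z outside [15, 20]); Combining (union): only the 8×4 cube is present, so the union is just that shape — area = 32.00 mm²; (rotated 35° about Z; rotation is an isometry so areas/perimeters/island counts are preserved). At z = 9.75: the cube is present — its section is the full 8×4 rectangle (area 32.00 mm²); the cylinder at (3.5, 4.5) is not intersected at this z (z outside [12.5, 20]); the cube at (3, 10) is present — its section is the full 4.5×9 rectangle (area 40.50 mm²); the cylinder at (8, 5) is not intersected at this z (z outside [15, 20]); Combining (union): the 2 present regions are separate (no shared area or edge), so areas and boundary lengths simply add and each stays a separate island — area = 72.50 mm²; (rotated 35° about Z; rotation is an isometry so areas/perimeters/island counts are preserved). Checking containment: at z = 9.75 the cross-section extends beyond the z = 4 cross-section by about 40.50 mm².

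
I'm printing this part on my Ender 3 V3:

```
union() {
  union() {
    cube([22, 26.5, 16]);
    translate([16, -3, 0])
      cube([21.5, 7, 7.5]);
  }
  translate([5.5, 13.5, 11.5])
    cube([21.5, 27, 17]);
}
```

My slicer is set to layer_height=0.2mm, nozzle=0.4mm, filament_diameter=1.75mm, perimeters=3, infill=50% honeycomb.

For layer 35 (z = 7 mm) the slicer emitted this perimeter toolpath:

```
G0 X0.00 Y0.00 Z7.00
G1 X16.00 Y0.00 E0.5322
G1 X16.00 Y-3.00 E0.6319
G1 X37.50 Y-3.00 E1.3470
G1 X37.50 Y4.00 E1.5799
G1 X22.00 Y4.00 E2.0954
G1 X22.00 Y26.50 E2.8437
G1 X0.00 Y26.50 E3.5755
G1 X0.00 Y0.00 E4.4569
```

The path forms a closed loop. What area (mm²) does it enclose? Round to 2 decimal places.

709.50 mm²

Apply the shoelace formula to the sequence of (X, Y) vertices; enclosed area = 709.50 mm².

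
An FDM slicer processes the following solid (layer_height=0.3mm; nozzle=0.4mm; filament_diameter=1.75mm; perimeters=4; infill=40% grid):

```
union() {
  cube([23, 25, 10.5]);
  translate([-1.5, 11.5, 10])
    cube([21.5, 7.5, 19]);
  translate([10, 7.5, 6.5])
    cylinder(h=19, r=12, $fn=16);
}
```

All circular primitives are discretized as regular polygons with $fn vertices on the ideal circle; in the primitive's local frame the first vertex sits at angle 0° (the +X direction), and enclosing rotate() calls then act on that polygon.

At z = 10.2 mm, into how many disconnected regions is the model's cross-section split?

1

At z = 10.2 mm: the 23×25 cube contributes its full rectangle; the cube at (-1.5, 11.5) is present — its section is the full 21.5×7.5 rectangle; the cylinder at (10, 7.5): section is a regular 16-gon, circumradius r=12; Taking the union: the regions partially overlap (shared area 520.89 mm²), so overlapping operands fuse into one piece — 1 connected region. The result has 1 disconnected region.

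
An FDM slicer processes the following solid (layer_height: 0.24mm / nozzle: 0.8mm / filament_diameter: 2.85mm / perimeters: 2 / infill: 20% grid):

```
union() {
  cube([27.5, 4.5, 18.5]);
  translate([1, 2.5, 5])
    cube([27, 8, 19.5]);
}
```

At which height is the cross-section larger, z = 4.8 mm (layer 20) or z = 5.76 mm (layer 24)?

layer 24 (z = 5.76 mm)

Layer 20 (z = 4.8): the 27.5×4.5 cube contributes its full rectangle (area 123.75 mm²); the cube at (1, 2.5) does not reach this height (z outside [5, 24.5]); Taking the union: only the 27.5×4.5 cube is present, so the union is just that shape — area = 123.75 mm². So its area = 123.75 mm². Layer 24 (z = 5.76): the cube is present — its section is the full 27.5×4.5 rectangle (area 123.75 mm²); the cube at (1, 2.5) (footprint 27×8) is included at this height (area 216.00 mm²); Combining (union): the regions partially overlap — summed areas 339.75 mm² minus the doubly-counted overlap 53.00 mm² gives 286.75 mm² — area = 286.75 mm². So its area = 286.75 mm². Layer 24 is larger (286.75 vs 123.75 mm²).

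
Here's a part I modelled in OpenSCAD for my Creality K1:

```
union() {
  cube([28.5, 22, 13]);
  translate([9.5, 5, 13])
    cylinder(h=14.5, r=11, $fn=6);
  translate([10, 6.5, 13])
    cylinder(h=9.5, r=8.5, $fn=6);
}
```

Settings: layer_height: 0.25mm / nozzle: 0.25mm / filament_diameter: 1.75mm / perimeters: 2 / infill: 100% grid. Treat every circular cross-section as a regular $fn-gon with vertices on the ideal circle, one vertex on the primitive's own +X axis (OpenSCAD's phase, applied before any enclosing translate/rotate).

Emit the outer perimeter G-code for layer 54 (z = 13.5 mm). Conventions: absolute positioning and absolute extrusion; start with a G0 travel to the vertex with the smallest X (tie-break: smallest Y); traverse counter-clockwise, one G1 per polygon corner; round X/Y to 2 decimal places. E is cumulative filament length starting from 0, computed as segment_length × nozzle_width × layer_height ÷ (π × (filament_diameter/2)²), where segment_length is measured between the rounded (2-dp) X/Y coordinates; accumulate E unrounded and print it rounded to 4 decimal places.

G0 X-1.50 Y5.00 Z13.50
G1 X4.00 Y-4.53 E0.2859
G1 X15.00 Y-4.53 E0.5717
G1 X20.50 Y5.00 E0.8577
G1 X15.00 Y14.53 E1.1436
G1 X4.00 Y14.53 E1.4294
G1 X-1.50 Y5.00 E1.7153

At z = 13.5 mm: the cube does not reach this height (z outside [0, 13]); the r=11 cylinder at (9.5, 5) contributes a regular 6-gon of circumradius 11; the r=8.5 cylinder at (10, 6.5) gives a regular 6-gon of circumradius 8.5 (constant along its height); Combining (union): the r=8.5 cylinder at (10, 6.5) lies entirely inside the r=11 cylinder at (9.5, 5), so the union is just the r=11 cylinder at (9.5, 5) — 1 connected region. The outline is a single polygon with 6 vertices. Extrusion per mm of travel: 0.25 × 0.25 / (π × 0.875²) = 0.025984. Accumulating E over each segment gives final E = 1.7153.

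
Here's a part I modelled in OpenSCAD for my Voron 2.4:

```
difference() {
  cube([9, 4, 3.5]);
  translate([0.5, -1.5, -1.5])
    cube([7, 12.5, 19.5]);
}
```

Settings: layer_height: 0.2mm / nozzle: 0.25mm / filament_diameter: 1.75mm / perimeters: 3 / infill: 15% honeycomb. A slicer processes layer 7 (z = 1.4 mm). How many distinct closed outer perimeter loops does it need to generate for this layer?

2

At z = 1.4 mm: the cube (footprint 9×4) is included at this height; the 7×12.5 cube at (0.5, -1.5) contributes its full rectangle; After the difference (first − rest): starting from the 9×4 cube, the 7×12.5 cube at (0.5, -1.5) partially overlaps it — only the 28.00 mm² overlap (of its 87.50 mm²) is removed, clipping the outline — 2 connected regions. The result has 2 disconnected regions.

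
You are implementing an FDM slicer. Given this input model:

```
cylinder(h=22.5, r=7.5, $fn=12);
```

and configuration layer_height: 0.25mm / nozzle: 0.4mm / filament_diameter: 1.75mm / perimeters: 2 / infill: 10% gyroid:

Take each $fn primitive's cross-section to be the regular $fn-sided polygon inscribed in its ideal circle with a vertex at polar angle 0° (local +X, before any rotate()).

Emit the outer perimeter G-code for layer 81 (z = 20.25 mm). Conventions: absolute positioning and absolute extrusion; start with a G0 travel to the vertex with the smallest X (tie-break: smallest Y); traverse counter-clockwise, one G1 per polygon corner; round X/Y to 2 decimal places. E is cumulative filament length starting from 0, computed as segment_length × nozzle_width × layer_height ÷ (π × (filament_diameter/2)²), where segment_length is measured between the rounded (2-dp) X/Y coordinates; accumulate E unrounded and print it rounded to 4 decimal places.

G0 X-7.50 Y0.00 Z20.25
G1 X-6.50 Y-3.75 E0.1614
G1 X-3.75 Y-6.50 E0.3230
G1 X0.00 Y-7.50 E0.4844
G1 X3.75 Y-6.50 E0.6458
G1 X6.50 Y-3.75 E0.8074
G1 X7.50 Y0.00 E0.9688
G1 X6.50 Y3.75 E1.1302
G1 X3.75 Y6.50 E1.2918
G1 X0.00 Y7.50 E1.4532
G1 X-3.75 Y6.50 E1.6146
G1 X-6.50 Y3.75 E1.7762
G1 X-7.50 Y0.00 E1.9376

At z = 20.25 mm: the cylinder: section is a regular 12-gon, circumradius r=7.5. The outline is a single polygon with 12 vertices. Extrusion per mm of travel: 0.4 × 0.25 / (π × 0.875²) = 0.041575. Accumulating E over each segment gives final E = 1.9376.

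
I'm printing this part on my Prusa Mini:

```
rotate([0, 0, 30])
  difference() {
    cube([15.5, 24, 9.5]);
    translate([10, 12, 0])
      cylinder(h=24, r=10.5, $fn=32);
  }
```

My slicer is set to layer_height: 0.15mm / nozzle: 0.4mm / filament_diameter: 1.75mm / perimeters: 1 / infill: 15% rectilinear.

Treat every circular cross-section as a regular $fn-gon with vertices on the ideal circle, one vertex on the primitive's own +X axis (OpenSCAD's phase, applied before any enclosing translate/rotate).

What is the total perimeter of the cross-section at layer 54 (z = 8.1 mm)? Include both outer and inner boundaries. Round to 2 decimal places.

At z = 8.1 mm: the 15.5×24 cube contributes its full rectangle (perimeter 79.00 mm); the cylinder at (10, 12): section is a regular 32-gon, circumradius r=10.5 (perimeter = 2·32·10.500·sin(180°/32) = 65.87 mm); Taking the first minus the rest: starting from the 15.5×24 cube, the r=10.5 cylinder at (10, 12) partially overlaps it — only the 279.71 mm² overlap (of its 344.14 mm²) is removed, clipping the outline — boundary = 93.48 mm; (rotated 30° about Z; rotation is an isometry so areas/perimeters/island counts are preserved). Overall, the cross-section has 2 separate islands. Total boundary length (outer) = 93.48 mm.

93.48 mm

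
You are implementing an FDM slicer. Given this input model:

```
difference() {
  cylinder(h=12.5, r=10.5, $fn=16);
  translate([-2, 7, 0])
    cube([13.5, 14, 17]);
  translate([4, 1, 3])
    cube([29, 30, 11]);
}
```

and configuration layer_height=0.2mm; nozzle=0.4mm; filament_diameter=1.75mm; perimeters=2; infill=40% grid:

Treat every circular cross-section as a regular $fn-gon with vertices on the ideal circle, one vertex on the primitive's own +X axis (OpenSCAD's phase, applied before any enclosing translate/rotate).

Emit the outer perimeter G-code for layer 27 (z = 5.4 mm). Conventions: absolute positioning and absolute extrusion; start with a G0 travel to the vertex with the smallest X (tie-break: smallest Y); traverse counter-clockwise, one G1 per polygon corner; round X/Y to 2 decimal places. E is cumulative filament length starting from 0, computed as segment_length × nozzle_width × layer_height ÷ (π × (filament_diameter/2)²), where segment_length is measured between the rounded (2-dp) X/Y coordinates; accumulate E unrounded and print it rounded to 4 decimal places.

G0 X-10.50 Y0.00 Z5.40
G1 X-9.70 Y-4.02 E0.1363
G1 X-7.42 Y-7.42 E0.2725
G1 X-4.02 Y-9.70 E0.4086
G1 X0.00 Y-10.50 E0.5450
G1 X4.02 Y-9.70 E0.6813
G1 X7.42 Y-7.42 E0.8175
G1 X9.70 Y-4.02 E0.9536
G1 X10.50 Y0.00 E1.0899
G1 X10.30 Y1.00 E1.1239
G1 X4.00 Y1.00 E1.3334
G1 X4.00 Y7.00 E1.5330
G1 X-2.00 Y7.00 E1.7325
G1 X-2.00 Y10.10 E1.8356
G1 X-4.02 Y9.70 E1.9041
G1 X-7.42 Y7.42 E2.0403
G1 X-9.70 Y4.02 E2.1764
G1 X-10.50 Y0.00 E2.3128

At z = 5.4 mm: the r=10.5 cylinder contributes a regular 16-gon of circumradius 10.5; the cube at (-2, 7) (footprint 13.5×14) is included at this height; the 29×30 cube at (4, 1) contributes its full rectangle; Subtracting the remaining from the first: starting from the r=10.5 cylinder, the 13.5×14 cube at (-2, 7) partially overlaps it — only the 24.44 mm² overlap (of its 189.00 mm²) is removed, clipping the outline; the 29×30 cube at (4, 1) partially overlaps it — only the 32.14 mm² overlap (of its 870.00 mm²) is removed, clipping the outline — 1 connected region. The outline is a single polygon with 17 vertices. Extrusion per mm of travel: 0.4 × 0.2 / (π × 0.875²) = 0.033260. Accumulating E over each segment gives final E = 2.3128.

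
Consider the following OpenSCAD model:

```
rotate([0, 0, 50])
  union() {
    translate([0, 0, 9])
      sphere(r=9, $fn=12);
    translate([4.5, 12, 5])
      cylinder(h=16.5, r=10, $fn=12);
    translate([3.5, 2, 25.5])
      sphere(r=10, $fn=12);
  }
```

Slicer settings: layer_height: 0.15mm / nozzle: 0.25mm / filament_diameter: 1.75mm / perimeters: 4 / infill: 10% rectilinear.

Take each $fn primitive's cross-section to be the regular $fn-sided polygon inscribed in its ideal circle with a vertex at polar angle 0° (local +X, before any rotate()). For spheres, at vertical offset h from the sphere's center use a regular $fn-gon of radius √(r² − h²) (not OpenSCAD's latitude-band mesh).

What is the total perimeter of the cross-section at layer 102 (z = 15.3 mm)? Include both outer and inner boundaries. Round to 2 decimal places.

81.75 mm

At z = 15.3 mm: the sphere: section is a regular 12-gon, circumradius = √(r²−h²) = √(9²−6.3²) = 6.427 (perimeter = 2·12·6.427·sin(180°/12) = 39.92 mm); the r=10 cylinder at (4.5, 12) contributes a regular 12-gon of circumradius 10 (perimeter = 2·12·10.000·sin(180°/12) = 62.12 mm); the sphere at (3.5, 2) does not reach this height (|z−center|=10.200 > r=10); Merging all regions: the regions partially overlap (shared area 20.69 mm²), so the edge portions inside another operand are dropped and the merged outline is re-measured after clipping — boundary = 81.75 mm; (rotated 50° about Z; rotation is an isometry so areas/perimeters/island counts are preserved). Overall, the cross-section is a single solid region. Total boundary length (outer) = 81.75 mm.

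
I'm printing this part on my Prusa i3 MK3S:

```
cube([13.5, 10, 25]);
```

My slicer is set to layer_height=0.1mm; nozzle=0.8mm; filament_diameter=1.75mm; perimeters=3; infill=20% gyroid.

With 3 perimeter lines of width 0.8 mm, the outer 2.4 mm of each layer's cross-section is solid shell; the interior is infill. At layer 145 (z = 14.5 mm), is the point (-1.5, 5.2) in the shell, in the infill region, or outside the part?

outside

At z = 14.5 mm: the cube (footprint 13.5×10) is included at this height. Overall, the cross-section is a single solid region. The nearest boundary edge runs (0.00, 10.00)→(0.00, 0.00); distance from the point to it = 1.50 mm. The point is not inside any of the regions above, so it lies outside the cross-section (1.50 mm from the nearest boundary).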